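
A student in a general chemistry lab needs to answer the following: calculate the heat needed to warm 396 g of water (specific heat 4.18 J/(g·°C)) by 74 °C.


q = mcΔT = 396 × 4.18 × 74
= 122490.72 J

122490.72 J


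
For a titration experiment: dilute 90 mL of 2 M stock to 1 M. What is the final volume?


C1V1 = C2V2
2 × 90 = 1 × V2
V2 = 180/1 = 180.0 mL

180.0 mL


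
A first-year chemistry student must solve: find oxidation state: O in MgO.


O is usually -2
Oxidation number: -2

-2


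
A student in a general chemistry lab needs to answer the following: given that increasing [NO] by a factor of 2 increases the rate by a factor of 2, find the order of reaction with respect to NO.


rate ∝ [NO]^n
2^n = 2 → n = 1
Order in NO: 1

1


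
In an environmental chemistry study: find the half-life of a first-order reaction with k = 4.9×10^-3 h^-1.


t½ = ln2/k = 0.693147/(4.9×10^-3 h^-1)
= 141.5 h

141.5 h


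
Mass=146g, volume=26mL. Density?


ρ = mass/volume
= 146/26
= 5.615 g/mL

5.615 g/mL


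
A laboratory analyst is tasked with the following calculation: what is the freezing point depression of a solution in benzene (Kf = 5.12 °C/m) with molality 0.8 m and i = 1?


ΔTf = Kf × m × i
= 5.12 × 0.8 × 1
= 4.096 °C

4.096 °C


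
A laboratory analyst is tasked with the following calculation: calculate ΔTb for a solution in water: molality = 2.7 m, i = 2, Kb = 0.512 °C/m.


ΔTb = Kb × m × i
= 0.512 × 2.7 × 2
= 2.7648 °C

2.7648 °C


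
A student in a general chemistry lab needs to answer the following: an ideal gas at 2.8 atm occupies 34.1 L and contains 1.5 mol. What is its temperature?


PV = nRT  (R = 0.08206 L·atm/(mol·K))
T = PV/(nR) = 2.8×34.1/(1.5×0.08206)
= 95.48/0.123090
= 775.69 K

775.69 K


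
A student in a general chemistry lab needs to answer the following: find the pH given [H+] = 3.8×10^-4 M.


pH = -log10([H+]) = -log10(3.8×10^-4)
= 4 - log10(3.8)
= 4 - 0.58
= 3.42

3.42


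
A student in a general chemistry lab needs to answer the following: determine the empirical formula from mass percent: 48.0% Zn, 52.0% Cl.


Assume 100 g sample. Moles of each element:
  Zn: 48.0/65.38 = 0.734 mol
  Cl: 52.0/35.45 = 1.467 mol
Divide by smallest (0.734):
  Zn: 0.734/0.734 = 1.0
  Cl: 1.467/0.734 = 2.0
Empirical formula: ZnCl2

ZnCl2


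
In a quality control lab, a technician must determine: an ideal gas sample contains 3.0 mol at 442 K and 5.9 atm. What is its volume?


PV = nRT  (R = 0.08206 L·atm/(mol·K))
V = nRT/P = 3.0×0.08206×442/5.9
= 18.443 L

18.443 L


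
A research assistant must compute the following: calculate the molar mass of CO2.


M(CO2) = 1×12.01 + 2×16.0
= 12.01 + 32.0
= 44.01 g/mol

44.01 g/mol


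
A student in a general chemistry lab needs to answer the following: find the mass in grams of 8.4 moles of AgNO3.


M(AgNO3) = 169.88 g/mol
mass = n × M = 8.4 × 169.88 = 1426.99 g

1426.99 g


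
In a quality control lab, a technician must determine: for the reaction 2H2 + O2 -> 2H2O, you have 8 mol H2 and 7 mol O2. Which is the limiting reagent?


Mole ratio available / coefficient:
  H2: 8/2 = 4.000
  O2: 7/1 = 7.000
Smaller ratio is limiting.

H2


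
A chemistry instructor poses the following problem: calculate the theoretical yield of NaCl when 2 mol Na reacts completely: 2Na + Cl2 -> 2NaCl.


Mole ratio NaCl:Na = 2:2
n(NaCl) = 2 × 2/2 = 2.000 mol
mass = 2.000 × 58.44 = 116.88 g

116.88 g


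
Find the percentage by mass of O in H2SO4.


M(H2SO4) = 2×1.008 + 1×32.07 + 4×16.0 = 98.086 g/mol
Mass of O = 4 × 16.0 = 64.00 g/mol
% O = 64.00/98.086 × 100 = 65.25%

65.25%


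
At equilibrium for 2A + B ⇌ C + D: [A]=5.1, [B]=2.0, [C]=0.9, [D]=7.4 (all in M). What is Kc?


Kc = [C][D]/([A]^2[B])
= (0.9^1 × 7.4^1)/(5.1^2 × 2.0^1)
= 6.66/52.02
= 0.1280

0.1280


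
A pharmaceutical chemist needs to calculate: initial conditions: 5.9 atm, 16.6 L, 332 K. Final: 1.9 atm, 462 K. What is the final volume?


P1V1/T1 = P2V2/T2
V2 = P1V1T2/(T1P2)
= 5.9×16.6×462/(332×1.9)
= 71.732 L

71.732 L


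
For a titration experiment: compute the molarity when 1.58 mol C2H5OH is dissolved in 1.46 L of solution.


M = n/V = 1.58/1.46 = 1.082 mol/L

1.082 M


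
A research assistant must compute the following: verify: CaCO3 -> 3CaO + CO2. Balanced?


Equation: CaCO3 -> 3CaO + CO2
Check atoms: C: 1=1, Ca: 1≠3, O: 3≠5
Not balanced

No, not balanced


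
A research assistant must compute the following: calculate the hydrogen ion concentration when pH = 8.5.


[H+] = 10^(-pH) = 10^(-8.5)
= 3.16×10^-9 M

3.16×10^-9 M


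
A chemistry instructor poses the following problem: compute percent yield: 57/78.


% yield = actual/theoretical × 100
= 57/78 × 100
= 73.08%

73.08%


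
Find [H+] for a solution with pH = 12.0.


[H+] = 10^(-pH) = 10^(-12.0)
= 1.0×10^-12 M

1.0×10^-12 M


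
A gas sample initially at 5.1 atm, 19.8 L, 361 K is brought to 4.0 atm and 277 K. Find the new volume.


P1V1/T1 = P2V2/T2
V2 = P1V1T2/(T1P2)
= 5.1×19.8×277/(361×4.0)
= 19.371 L

19.371 L


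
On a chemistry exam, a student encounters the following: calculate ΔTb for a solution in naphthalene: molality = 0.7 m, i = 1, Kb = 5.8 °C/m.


ΔTb = Kb × m × i
= 5.8 × 0.7 × 1
= 4.06 °C

4.06 °C


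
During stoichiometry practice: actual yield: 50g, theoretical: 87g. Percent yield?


% yield = actual/theoretical × 100
= 50/87 × 100
= 57.47%

57.47%


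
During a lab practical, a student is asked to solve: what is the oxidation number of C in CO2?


x + 2(-2) = 0, so x = +4
Oxidation number: +4

+4


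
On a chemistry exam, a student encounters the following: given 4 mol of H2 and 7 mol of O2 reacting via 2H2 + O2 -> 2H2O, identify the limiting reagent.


Mole ratio available / coefficient:
  H2: 4/2 = 2.000
  O2: 7/1 = 7.000
Smaller ratio is limiting.

H2


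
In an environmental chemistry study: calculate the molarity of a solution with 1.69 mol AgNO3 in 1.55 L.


M = n/V = 1.69/1.55 = 1.090 mol/L

1.090 M


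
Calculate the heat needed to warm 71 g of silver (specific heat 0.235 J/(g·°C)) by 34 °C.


q = mcΔT = 71 × 0.235 × 34
= 567.29 J

567.29 J


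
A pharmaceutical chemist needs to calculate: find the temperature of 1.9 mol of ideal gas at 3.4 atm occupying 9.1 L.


PV = nRT  (R = 0.08206 L·atm/(mol·K))
T = PV/(nR) = 3.4×9.1/(1.9×0.08206)
= 30.94/0.155914
= 198.44 K

198.44 K


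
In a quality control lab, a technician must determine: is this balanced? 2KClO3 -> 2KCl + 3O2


Equation: 2KClO3 -> 2KCl + 3O2
Check atoms: Cl: 2=2, K: 2=2, O: 6=6
Balanced

Yes, balanced


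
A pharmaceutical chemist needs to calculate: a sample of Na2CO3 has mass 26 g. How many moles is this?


M(Na2CO3) = 105.99 g/mol
n = mass/M = 26/105.99 = 0.2453 mol

0.2453 mol


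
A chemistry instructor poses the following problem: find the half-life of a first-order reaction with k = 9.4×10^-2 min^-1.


t½ = ln2/k = 0.693147/(9.4×10^-2 min^-1)
= 7.374 min

7.374 min


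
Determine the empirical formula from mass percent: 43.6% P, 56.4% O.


Assume 100 g sample. Moles of each element:
  P: 43.6/30.97 = 1.408 mol
  O: 56.4/16.0 = 3.525 mol
Divide by smallest (1.408):
  P: 1.408/1.408 = 1.0
  O: 3.525/1.408 = 2.5
Multiply all ratios by 2 to obtain whole numbers.
Empirical formula: P2O5

P2O5


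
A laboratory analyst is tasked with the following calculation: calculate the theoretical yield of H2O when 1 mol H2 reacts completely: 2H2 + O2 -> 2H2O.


Mole ratio H2O:H2 = 2:2
n(H2O) = 1 × 2/2 = 1.000 mol
mass = 1.000 × 18.02 = 18.02 g

18.02 g


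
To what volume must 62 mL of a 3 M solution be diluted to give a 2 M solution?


C1V1 = C2V2
3 × 62 = 2 × V2
V2 = 186/2 = 93.0 mL

93.0 mL


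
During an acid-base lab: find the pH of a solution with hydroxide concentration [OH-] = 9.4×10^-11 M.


pOH = -log10([OH-]) = -log10(9.4×10^-11)
= 11 - log10(9.4) = 10.03
pH = 14 - pOH = 14 - 10.03 = 3.97

3.97


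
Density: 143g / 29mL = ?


ρ = mass/volume
= 143/29
= 4.931 g/mL

4.931 g/mL


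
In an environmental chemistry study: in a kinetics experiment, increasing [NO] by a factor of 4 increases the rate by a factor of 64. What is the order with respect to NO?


rate ∝ [NO]^n
4^n = 64 → n = 3
Order in NO: 3

3


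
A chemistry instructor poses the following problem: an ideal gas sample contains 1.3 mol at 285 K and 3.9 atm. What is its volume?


PV = nRT  (R = 0.08206 L·atm/(mol·K))
V = nRT/P = 1.3×0.08206×285/3.9
= 7.796 L

7.796 L


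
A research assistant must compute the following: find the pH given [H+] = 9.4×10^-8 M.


pH = -log10([H+]) = -log10(9.4×10^-8)
= 8 - log10(9.4)
= 8 - 0.97
= 7.03

7.03


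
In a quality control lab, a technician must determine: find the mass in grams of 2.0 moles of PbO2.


M(PbO2) = 239.2 g/mol
mass = n × M = 2.0 × 239.2 = 478.40 g

478.40 g


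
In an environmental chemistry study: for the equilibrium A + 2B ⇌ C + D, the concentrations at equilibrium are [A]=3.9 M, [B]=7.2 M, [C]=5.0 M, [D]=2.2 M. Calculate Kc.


Kc = [C][D]/([A][B]^2)
= (5.0^1 × 2.2^1)/(3.9^1 × 7.2^2)
= 11/202.176
= 0.05441

0.05441


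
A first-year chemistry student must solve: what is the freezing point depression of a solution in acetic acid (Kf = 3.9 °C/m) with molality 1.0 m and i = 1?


ΔTf = Kf × m × i
= 3.9 × 1.0 × 1
= 3.9 °C

3.9 °C


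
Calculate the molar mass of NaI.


M(NaI) = 1×22.99 + 1×126.9
= 22.99 + 126.9
= 149.89 g/mol

149.89 g/mol


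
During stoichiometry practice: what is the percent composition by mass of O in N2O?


M(N2O) = 2×14.01 + 1×16.0 = 44.02 g/mol
Mass of O = 1 × 16.0 = 16.00 g/mol
% O = 16.00/44.02 × 100 = 36.35%

36.35%


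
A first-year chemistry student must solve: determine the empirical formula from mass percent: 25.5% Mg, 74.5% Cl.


Assume 100 g sample. Moles of each element:
  Mg: 25.5/24.31 = 1.049 mol
  Cl: 74.5/35.45 = 2.102 mol
Divide by smallest (1.049):
  Mg: 1.049/1.049 = 1.0
  Cl: 2.102/1.049 = 2.0
Empirical formula: MgCl2

MgCl2


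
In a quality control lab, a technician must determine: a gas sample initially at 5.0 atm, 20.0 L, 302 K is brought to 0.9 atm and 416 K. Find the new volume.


P1V1/T1 = P2V2/T2
V2 = P1V1T2/(T1P2)
= 5.0×20.0×416/(302×0.9)
= 153.054 L

153.054 L


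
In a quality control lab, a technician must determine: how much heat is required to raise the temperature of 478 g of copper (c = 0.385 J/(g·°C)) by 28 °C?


q = mcΔT = 478 × 0.385 × 28
= 5152.84 J

5152.84 J


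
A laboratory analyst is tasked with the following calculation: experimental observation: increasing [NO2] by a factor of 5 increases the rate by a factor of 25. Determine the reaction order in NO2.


rate ∝ [NO2]^n
5^n = 25 → n = 2
Order in NO2: 2

2


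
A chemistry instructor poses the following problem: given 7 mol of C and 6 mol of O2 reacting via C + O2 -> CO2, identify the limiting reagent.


Mole ratio available / coefficient:
  C: 7/1 = 7.000
  O2: 6/1 = 6.000
Smaller ratio is limiting.

O2


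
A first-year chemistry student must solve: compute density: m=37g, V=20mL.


ρ = mass/volume
= 37/20
= 1.85 g/mL

1.85 g/mL


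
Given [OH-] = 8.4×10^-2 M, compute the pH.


pOH = -log10([OH-]) = -log10(8.4×10^-2)
= 2 - log10(8.4) = 1.08
pH = 14 - pOH = 14 - 1.08 = 12.92

12.92


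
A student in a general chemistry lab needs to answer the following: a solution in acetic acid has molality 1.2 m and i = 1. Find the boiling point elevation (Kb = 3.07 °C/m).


ΔTb = Kb × m × i
= 3.07 × 1.2 × 1
= 3.684 °C

3.684 °C


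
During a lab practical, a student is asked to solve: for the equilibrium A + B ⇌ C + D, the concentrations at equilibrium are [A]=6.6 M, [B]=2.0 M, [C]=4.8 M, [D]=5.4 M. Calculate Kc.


Kc = [C][D]/([A][B])
= (4.8^1 × 5.4^1)/(6.6^1 × 2.0^1)
= 25.92/13.2
= 1.964

1.964


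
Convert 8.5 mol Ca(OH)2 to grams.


M(Ca(OH)2) = 74.1 g/mol
mass = n × M = 8.5 × 74.1 = 629.85 g

629.85 g


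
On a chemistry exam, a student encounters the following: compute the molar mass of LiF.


M(LiF) = 1×6.94 + 1×19.0
= 6.94 + 19.0
= 25.94 g/mol

25.94 g/mol


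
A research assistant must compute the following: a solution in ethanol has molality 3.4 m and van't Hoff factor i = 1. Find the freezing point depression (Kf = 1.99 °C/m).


ΔTf = Kf × m × i
= 1.99 × 3.4 × 1
= 6.766 °C

6.766 °C


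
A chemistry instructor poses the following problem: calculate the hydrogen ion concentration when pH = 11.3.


[H+] = 10^(-pH) = 10^(-11.3)
= 5.01×10^-12 M

5.01×10^-12 M


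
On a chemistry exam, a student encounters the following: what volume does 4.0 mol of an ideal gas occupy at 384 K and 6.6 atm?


PV = nRT  (R = 0.08206 L·atm/(mol·K))
V = nRT/P = 4.0×0.08206×384/6.6
= 19.098 L

19.098 L


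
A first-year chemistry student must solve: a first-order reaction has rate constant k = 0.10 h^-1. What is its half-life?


t½ = ln2/k = 0.693147/(0.10 h^-1)
= 6.931 h

6.931 h


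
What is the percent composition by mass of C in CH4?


M(CH4) = 1×12.01 + 4×1.008 = 16.042 g/mol
Mass of C = 1 × 12.01 = 12.01 g/mol
% C = 12.01/16.042 × 100 = 74.87%

74.87%


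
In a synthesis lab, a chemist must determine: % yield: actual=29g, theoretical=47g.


% yield = actual/theoretical × 100
= 29/47 × 100
= 61.7%

61.7%


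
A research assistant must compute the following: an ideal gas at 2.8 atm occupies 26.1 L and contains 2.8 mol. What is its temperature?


PV = nRT  (R = 0.08206 L·atm/(mol·K))
T = PV/(nR) = 2.8×26.1/(2.8×0.08206)
= 73.08/0.229768
= 318.06 K

318.06 K


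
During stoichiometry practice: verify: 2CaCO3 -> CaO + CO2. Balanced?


Equation: 2CaCO3 -> CaO + CO2
Check atoms: C: 2≠1, Ca: 2≠1, O: 6≠3
Not balanced

No, not balanced


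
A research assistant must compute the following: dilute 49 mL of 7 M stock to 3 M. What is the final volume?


C1V1 = C2V2
7 × 49 = 3 × V2
V2 = 343/3 = 114.33 mL

114.33 mL


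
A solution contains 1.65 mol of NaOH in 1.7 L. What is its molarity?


M = n/V = 1.65/1.7 = 0.971 mol/L

0.971 M


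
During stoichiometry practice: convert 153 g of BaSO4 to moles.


M(BaSO4) = 233.4 g/mol
n = mass/M = 153/233.4 = 0.6555 mol

0.6555 mol


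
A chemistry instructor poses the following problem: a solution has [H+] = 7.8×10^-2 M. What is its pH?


pH = -log10([H+]) = -log10(7.8×10^-2)
= 2 - log10(7.8)
= 2 - 0.89
= 1.11

1.11


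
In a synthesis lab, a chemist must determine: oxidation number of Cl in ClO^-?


x + (-2) = -1, so x = +1
Oxidation number: +1

+1


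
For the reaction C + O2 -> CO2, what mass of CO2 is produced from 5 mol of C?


Mole ratio CO2:C = 1:1
n(CO2) = 5 × 1/1 = 5.000 mol
mass = 5.000 × 44.01 = 220.05 g

220.05 g


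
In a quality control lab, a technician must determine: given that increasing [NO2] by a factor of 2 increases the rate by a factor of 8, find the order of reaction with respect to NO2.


rate ∝ [NO2]^n
2^n = 8 → n = 3
Order in NO2: 3

3


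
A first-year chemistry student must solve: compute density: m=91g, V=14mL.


ρ = mass/volume
= 91/14
= 6.5 g/mL

6.5 g/mL


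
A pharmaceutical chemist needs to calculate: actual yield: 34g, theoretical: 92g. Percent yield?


% yield = actual/theoretical × 100
= 34/92 × 100
= 36.96%

36.96%


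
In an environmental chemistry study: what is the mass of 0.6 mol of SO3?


M(SO3) = 80.07 g/mol
mass = n × M = 0.6 × 80.07 = 48.04 g

48.04 g


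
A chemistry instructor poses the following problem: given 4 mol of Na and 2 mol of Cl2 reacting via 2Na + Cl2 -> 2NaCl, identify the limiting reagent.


Mole ratio available / coefficient:
  Na: 4/2 = 2.000
  Cl2: 2/1 = 2.000
Smaller ratio is limiting.

neither (stoichiometric); Na and Cl2 are fully consumed


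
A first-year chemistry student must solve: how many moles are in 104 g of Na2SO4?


M(Na2SO4) = 142.05 g/mol
n = mass/M = 104/142.05 = 0.7321 mol

0.7321 mol


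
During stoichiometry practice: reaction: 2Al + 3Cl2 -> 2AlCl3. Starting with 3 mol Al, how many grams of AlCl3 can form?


Mole ratio AlCl3:Al = 2:2
n(AlCl3) = 3 × 2/2 = 3.000 mol
mass = 3.000 × 133.33 = 399.99 g

399.99 g


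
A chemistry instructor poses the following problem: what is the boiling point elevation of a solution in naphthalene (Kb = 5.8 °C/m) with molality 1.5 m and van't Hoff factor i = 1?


ΔTb = Kb × m × i
= 5.8 × 1.5 × 1
= 8.7 °C

8.7 °C


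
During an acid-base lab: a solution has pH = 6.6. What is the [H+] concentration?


[H+] = 10^(-pH) = 10^(-6.6)
= 2.51×10^-7 M

2.51×10^-7 M


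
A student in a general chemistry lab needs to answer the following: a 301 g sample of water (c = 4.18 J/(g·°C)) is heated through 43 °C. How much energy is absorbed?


q = mcΔT = 301 × 4.18 × 43
= 54101.74 J

54101.74 J


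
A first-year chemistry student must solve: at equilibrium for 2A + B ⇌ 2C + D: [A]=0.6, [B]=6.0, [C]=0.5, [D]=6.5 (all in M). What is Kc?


Kc = [C]^2[D]/([A]^2[B])
= (0.5^2 × 6.5^1)/(0.6^2 × 6.0^1)
= 1.625/2.16
= 0.7523

0.7523


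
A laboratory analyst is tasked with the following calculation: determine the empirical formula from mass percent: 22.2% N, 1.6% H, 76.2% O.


Assume 100 g sample. Moles of each element:
  N: 22.2/14.01 = 1.585 mol
  H: 1.6/1.008 = 1.587 mol
  O: 76.2/16.0 = 4.763 mol
Divide by smallest (1.585):
  N: 1.585/1.585 = 1.0
  H: 1.587/1.585 = 1.0
  O: 4.763/1.585 = 3.01
Empirical formula: HNO3

HNO3


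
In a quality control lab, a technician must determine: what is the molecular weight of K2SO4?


M(K2SO4) = 2×39.1 + 1×32.07 + 4×16.0
= 78.2 + 32.07 + 64.0
= 174.27 g/mol

174.27 g/mol


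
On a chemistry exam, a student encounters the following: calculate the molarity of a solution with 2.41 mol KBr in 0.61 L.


M = n/V = 2.41/0.61 = 3.951 mol/L

3.951 M


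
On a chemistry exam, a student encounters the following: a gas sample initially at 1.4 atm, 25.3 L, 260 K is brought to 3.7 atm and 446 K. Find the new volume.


P1V1/T1 = P2V2/T2
V2 = P1V1T2/(T1P2)
= 1.4×25.3×446/(260×3.7)
= 16.421 L

16.421 L


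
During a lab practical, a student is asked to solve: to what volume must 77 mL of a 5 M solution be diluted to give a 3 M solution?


C1V1 = C2V2
5 × 77 = 3 × V2
V2 = 385/3 = 128.33 mL

128.33 mL


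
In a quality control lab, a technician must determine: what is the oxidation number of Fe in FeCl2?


x + 2(-1) = 0, so x = +2
Oxidation number: +2

+2


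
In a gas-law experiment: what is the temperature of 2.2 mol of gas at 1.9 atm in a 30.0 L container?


PV = nRT  (R = 0.08206 L·atm/(mol·K))
T = PV/(nR) = 1.9×30.0/(2.2×0.08206)
= 57.00/0.180532
= 315.73 K

315.73 K


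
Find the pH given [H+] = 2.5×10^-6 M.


pH = -log10([H+]) = -log10(2.5×10^-6)
= 6 - log10(2.5)
= 6 - 0.4
= 5.6

5.6


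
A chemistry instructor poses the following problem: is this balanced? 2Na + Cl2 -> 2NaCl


Equation: 2Na + Cl2 -> 2NaCl
Check atoms: Cl: 2=2, Na: 2=2
Balanced

Yes, balanced


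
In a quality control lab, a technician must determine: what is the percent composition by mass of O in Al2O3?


M(Al2O3) = 2×26.98 + 3×16.0 = 101.96 g/mol
Mass of O = 3 × 16.0 = 48.00 g/mol
% O = 48.00/101.96 × 100 = 47.08%

47.08%


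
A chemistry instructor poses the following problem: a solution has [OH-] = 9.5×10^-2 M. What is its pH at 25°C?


pOH = -log10([OH-]) = -log10(9.5×10^-2)
= 2 - log10(9.5) = 1.02
pH = 14 - pOH = 14 - 1.02 = 12.98

12.98


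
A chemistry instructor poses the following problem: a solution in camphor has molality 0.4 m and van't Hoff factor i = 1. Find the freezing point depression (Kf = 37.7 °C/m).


ΔTf = Kf × m × i
= 37.7 × 0.4 × 1
= 15.08 °C

15.08 °C


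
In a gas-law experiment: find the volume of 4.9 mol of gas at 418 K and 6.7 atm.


PV = nRT  (R = 0.08206 L·atm/(mol·K))
V = nRT/P = 4.9×0.08206×418/6.7
= 25.086 L

25.086 L


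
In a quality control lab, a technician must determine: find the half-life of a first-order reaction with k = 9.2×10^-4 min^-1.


t½ = ln2/k = 0.693147/(9.2×10^-4 min^-1)
= 753.4 min

753.4 min


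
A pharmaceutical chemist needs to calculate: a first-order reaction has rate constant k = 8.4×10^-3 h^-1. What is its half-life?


t½ = ln2/k = 0.693147/(8.4×10^-3 h^-1)
= 82.52 h

82.52 h


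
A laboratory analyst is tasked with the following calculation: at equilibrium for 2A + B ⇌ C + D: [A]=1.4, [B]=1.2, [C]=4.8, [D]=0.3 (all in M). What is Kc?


Kc = [C][D]/([A]^2[B])
= (4.8^1 × 0.3^1)/(1.4^2 × 1.2^1)
= 1.44/2.352
= 0.6122

0.6122


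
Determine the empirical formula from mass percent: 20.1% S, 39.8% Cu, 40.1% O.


Assume 100 g sample. Moles of each element:
  S: 20.1/32.07 = 0.627 mol
  Cu: 39.8/63.55 = 0.626 mol
  O: 40.1/16.0 = 2.506 mol
Divide by smallest (0.626):
  S: 0.627/0.626 = 1.0
  Cu: 0.626/0.626 = 1.0
  O: 2.506/0.626 = 4.0
Empirical formula: CuSO4

CuSO4


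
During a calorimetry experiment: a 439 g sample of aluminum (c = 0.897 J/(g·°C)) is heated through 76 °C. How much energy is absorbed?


q = mcΔT = 439 × 0.897 × 76
= 29927.51 J

29927.51 J


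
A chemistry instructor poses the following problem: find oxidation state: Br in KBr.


halide: -1
Oxidation number: -1

-1


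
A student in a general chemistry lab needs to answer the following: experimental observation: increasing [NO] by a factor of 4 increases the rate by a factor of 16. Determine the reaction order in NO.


rate ∝ [NO]^n
4^n = 16 → n = 2
Order in NO: 2

2


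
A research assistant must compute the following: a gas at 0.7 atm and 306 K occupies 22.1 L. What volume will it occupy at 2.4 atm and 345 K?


P1V1/T1 = P2V2/T2
V2 = P1V1T2/(T1P2)
= 0.7×22.1×345/(306×2.4)
= 7.267 L

7.267 L


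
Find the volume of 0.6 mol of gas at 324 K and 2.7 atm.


PV = nRT  (R = 0.08206 L·atm/(mol·K))
V = nRT/P = 0.6×0.08206×324/2.7
= 5.908 L

5.908 L


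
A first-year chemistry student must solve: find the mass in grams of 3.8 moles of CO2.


M(CO2) = 44.01 g/mol
mass = n × M = 3.8 × 44.01 = 167.24 g

167.24 g


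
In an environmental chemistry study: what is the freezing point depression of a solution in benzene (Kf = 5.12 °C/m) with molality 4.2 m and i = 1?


ΔTf = Kf × m × i
= 5.12 × 4.2 × 1
= 21.504 °C

21.504 °C


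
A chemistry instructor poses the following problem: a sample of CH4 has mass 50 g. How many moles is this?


M(CH4) = 16.04 g/mol
n = mass/M = 50/16.04 = 3.1172 mol

3.1172 mol


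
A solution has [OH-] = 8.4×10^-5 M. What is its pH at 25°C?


pOH = -log10([OH-]) = -log10(8.4×10^-5)
= 5 - log10(8.4) = 4.08
pH = 14 - pOH = 14 - 4.08 = 9.92

9.92


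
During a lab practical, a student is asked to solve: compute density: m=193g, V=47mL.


ρ = mass/volume
= 193/47
= 4.106 g/mL

4.106 g/mL


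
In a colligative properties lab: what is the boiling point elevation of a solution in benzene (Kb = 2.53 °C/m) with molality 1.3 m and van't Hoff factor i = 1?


ΔTb = Kb × m × i
= 2.53 × 1.3 × 1
= 3.289 °C

3.289 °C


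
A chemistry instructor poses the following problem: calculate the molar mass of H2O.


M(H2O) = 2×1.008 + 1×16.0
= 2.02 + 16.0
= 18.02 g/mol

18.02 g/mol


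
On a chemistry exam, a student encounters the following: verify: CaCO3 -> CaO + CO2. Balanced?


Equation: CaCO3 -> CaO + CO2
Check atoms: C: 1=1, Ca: 1=1, O: 3=3
Balanced

Yes, balanced


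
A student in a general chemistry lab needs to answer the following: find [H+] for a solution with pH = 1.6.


[H+] = 10^(-pH) = 10^(-1.6)
= 2.51×10^-2 M

2.51×10^-2 M


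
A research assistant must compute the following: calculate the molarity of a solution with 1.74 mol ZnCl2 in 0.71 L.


M = n/V = 1.74/0.71 = 2.451 mol/L

2.451 M


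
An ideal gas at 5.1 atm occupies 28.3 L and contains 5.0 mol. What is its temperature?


PV = nRT  (R = 0.08206 L·atm/(mol·K))
T = PV/(nR) = 5.1×28.3/(5.0×0.08206)
= 144.33/0.410300
= 351.77 K

351.77 K


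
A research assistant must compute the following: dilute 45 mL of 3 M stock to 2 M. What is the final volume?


C1V1 = C2V2
3 × 45 = 2 × V2
V2 = 135/2 = 67.5 mL

67.5 mL


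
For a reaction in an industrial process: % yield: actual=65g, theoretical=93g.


% yield = actual/theoretical × 100
= 65/93 × 100
= 69.89%

69.89%


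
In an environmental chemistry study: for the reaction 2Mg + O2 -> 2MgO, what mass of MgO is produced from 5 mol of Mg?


Mole ratio MgO:Mg = 2:2
n(MgO) = 5 × 2/2 = 5.000 mol
mass = 5.000 × 40.31 = 201.55 g

201.55 g


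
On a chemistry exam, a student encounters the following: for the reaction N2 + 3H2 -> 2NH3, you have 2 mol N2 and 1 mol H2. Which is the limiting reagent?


Mole ratio available / coefficient:
  N2: 2/1 = 2.000
  H2: 1/3 = 0.333
Smaller ratio is limiting.

H2


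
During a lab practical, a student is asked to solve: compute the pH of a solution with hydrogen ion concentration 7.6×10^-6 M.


pH = -log10([H+]) = -log10(7.6×10^-6)
= 6 - log10(7.6)
= 6 - 0.88
= 5.12

5.12


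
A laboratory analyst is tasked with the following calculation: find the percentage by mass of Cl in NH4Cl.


M(NH4Cl) = 1×14.01 + 4×1.008 + 1×35.45 = 53.492 g/mol
Mass of Cl = 1 × 35.45 = 35.45 g/mol
% Cl = 35.45/53.492 × 100 = 66.27%

66.27%


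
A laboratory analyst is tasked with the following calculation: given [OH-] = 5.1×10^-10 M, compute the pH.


pOH = -log10([OH-]) = -log10(5.1×10^-10)
= 10 - log10(5.1) = 9.29
pH = 14 - pOH = 14 - 9.29 = 4.71

4.71


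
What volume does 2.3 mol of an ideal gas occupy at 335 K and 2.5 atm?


PV = nRT  (R = 0.08206 L·atm/(mol·K))
V = nRT/P = 2.3×0.08206×335/2.5
= 25.291 L

25.291 L


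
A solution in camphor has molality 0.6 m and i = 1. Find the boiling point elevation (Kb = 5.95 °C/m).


ΔTb = Kb × m × i
= 5.95 × 0.6 × 1
= 3.57 °C

3.57 °C


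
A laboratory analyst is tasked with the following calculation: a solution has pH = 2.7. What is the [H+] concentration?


[H+] = 10^(-pH) = 10^(-2.7)
= 2.0×10^-3 M

2.0×10^-3 M


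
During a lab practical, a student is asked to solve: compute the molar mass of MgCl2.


M(MgCl2) = 1×24.31 + 2×35.45
= 24.31 + 70.9
= 95.21 g/mol

95.21 g/mol


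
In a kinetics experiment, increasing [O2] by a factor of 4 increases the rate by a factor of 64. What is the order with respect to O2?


rate ∝ [O2]^n
4^n = 64 → n = 3
Order in O2: 3

3


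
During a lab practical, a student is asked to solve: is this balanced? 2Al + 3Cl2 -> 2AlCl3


Equation: 2Al + 3Cl2 -> 2AlCl3
Check atoms: Al: 2=2, Cl: 6=6
Balanced

Yes, balanced


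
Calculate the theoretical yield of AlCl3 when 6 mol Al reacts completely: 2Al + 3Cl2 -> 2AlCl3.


Mole ratio AlCl3:Al = 2:2
n(AlCl3) = 6 × 2/2 = 6.000 mol
mass = 6.000 × 133.33 = 799.98 g

799.98 g


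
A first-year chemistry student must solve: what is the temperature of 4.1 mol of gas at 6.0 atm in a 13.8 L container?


PV = nRT  (R = 0.08206 L·atm/(mol·K))
T = PV/(nR) = 6.0×13.8/(4.1×0.08206)
= 82.80/0.336446
= 246.10 K

246.10 K


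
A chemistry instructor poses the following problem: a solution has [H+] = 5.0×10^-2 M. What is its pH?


pH = -log10([H+]) = -log10(5.0×10^-2)
= 2 - log10(5.0)
= 2 - 0.7
= 1.3

1.3


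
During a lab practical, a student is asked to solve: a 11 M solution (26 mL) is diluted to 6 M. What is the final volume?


C1V1 = C2V2
11 × 26 = 6 × V2
V2 = 286/6 = 47.67 mL

47.67 mL


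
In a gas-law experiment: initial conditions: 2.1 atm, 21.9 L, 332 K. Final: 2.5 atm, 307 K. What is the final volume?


P1V1/T1 = P2V2/T2
V2 = P1V1T2/(T1P2)
= 2.1×21.9×307/(332×2.5)
= 17.011 L

17.011 L


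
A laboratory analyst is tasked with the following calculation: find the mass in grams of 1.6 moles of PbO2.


M(PbO2) = 239.2 g/mol
mass = n × M = 1.6 × 239.2 = 382.72 g

382.72 g


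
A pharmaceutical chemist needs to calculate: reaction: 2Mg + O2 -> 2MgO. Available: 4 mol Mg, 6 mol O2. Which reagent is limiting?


Mole ratio available / coefficient:
  Mg: 4/2 = 2.000
  O2: 6/1 = 6.000
Smaller ratio is limiting.

Mg


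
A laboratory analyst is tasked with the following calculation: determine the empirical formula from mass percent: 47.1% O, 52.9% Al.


Assume 100 g sample. Moles of each element:
  O: 47.1/16.0 = 2.944 mol
  Al: 52.9/26.98 = 1.961 mol
Divide by smallest (1.961):
  O: 2.944/1.961 = 1.5
  Al: 1.961/1.961 = 1.0
Multiply all ratios by 2 to obtain whole numbers.
Empirical formula: Al2O3

Al2O3


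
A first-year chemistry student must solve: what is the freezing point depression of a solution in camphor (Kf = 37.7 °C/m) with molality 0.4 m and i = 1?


ΔTf = Kf × m × i
= 37.7 × 0.4 × 1
= 15.08 °C

15.08 °C


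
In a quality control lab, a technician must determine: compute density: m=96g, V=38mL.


ρ = mass/volume
= 96/38
= 2.526 g/mL

2.526 g/mL


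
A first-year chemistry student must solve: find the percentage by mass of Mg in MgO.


M(MgO) = 1×24.31 + 1×16.0 = 40.31 g/mol
Mass of Mg = 1 × 24.31 = 24.31 g/mol
% Mg = 24.31/40.31 × 100 = 60.31%

60.31%


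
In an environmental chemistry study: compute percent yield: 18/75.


% yield = actual/theoretical × 100
= 18/75 × 100
= 24.0%

24.0%


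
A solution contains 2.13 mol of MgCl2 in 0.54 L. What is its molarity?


M = n/V = 2.13/0.54 = 3.944 mol/L

3.944 M


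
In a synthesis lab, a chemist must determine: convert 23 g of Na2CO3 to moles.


M(Na2CO3) = 105.99 g/mol
n = mass/M = 23/105.99 = 0.217 mol

0.217 mol


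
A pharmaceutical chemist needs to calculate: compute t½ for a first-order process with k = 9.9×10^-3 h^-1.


t½ = ln2/k = 0.693147/(9.9×10^-3 h^-1)
= 70.01 h

70.01 h


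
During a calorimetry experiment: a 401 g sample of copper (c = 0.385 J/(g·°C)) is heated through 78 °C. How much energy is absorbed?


q = mcΔT = 401 × 0.385 × 78
= 12042.03 J

12042.03 J


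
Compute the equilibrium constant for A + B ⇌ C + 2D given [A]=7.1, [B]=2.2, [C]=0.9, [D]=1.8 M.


Kc = [C][D]^2/([A][B])
= (0.9^1 × 1.8^2)/(7.1^1 × 2.2^1)
= 2.916/15.62
= 0.1867

0.1867


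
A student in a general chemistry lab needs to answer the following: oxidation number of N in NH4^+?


x + 4(+1) = +1, so x = -3
Oxidation number: -3

-3


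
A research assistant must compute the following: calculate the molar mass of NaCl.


M(NaCl) = 1×22.99 + 1×35.45
= 22.99 + 35.45
= 58.44 g/mol

58.44 g/mol


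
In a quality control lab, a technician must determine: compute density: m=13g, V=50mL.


ρ = mass/volume
= 13/50
= 0.26 g/mL

0.26 g/mL


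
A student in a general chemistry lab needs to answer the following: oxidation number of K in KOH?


Group 1 metal: +1
Oxidation number: +1

+1


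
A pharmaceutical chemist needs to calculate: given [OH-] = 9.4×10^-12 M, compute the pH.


pOH = -log10([OH-]) = -log10(9.4×10^-12)
= 12 - log10(9.4) = 11.03
pH = 14 - pOH = 14 - 11.03 = 2.97

2.97


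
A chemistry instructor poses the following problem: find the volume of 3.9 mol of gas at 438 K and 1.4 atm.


PV = nRT  (R = 0.08206 L·atm/(mol·K))
V = nRT/P = 3.9×0.08206×438/1.4
= 100.125 L

100.125 L


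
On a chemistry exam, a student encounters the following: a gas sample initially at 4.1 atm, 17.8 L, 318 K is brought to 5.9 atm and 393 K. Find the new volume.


P1V1/T1 = P2V2/T2
V2 = P1V1T2/(T1P2)
= 4.1×17.8×393/(318×5.9)
= 15.287 L

15.287 L


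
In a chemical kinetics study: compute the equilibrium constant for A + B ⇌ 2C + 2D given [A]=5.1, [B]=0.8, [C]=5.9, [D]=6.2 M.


Kc = [C]^2[D]^2/([A][B])
= (5.9^2 × 6.2^2)/(5.1^1 × 0.8^1)
= 1338.0964/4.08
= 328.0

328.0


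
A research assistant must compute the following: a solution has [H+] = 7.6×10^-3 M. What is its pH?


pH = -log10([H+]) = -log10(7.6×10^-3)
= 3 - log10(7.6)
= 3 - 0.88
= 2.12

2.12


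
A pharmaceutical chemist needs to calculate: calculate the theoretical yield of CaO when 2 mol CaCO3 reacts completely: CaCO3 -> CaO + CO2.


Mole ratio CaO:CaCO3 = 1:1
n(CaO) = 2 × 1/1 = 2.000 mol
mass = 2.000 × 56.08 = 112.16 g

112.16 g


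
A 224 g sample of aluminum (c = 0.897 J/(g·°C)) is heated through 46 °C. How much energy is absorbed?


q = mcΔT = 224 × 0.897 × 46
= 9242.69 J

9242.69 J


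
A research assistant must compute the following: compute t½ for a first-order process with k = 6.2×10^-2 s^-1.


t½ = ln2/k = 0.693147/(6.2×10^-2 s^-1)
= 11.18 s

11.18 s


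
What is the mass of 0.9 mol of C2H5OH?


M(C2H5OH) = 46.07 g/mol
mass = n × M = 0.9 × 46.07 = 41.46 g

41.46 g


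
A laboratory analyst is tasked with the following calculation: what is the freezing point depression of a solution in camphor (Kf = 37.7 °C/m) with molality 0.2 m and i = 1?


ΔTf = Kf × m × i
= 37.7 × 0.2 × 1
= 7.54 °C

7.54 °C


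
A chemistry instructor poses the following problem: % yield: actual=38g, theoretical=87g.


% yield = actual/theoretical × 100
= 38/87 × 100
= 43.68%

43.68%


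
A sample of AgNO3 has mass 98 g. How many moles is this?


M(AgNO3) = 169.88 g/mol
n = mass/M = 98/169.88 = 0.5769 mol

0.5769 mol


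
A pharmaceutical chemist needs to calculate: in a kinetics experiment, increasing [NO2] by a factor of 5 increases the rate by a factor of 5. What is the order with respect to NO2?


rate ∝ [NO2]^n
5^n = 5 → n = 1
Order in NO2: 1

1


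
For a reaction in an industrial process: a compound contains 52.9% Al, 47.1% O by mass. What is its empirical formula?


Assume 100 g sample. Moles of each element:
  Al: 52.9/26.98 = 1.961 mol
  O: 47.1/16.0 = 2.944 mol
Divide by smallest (1.961):
  Al: 1.961/1.961 = 1.0
  O: 2.944/1.961 = 1.5
Multiply all ratios by 2 to obtain whole numbers.
Empirical formula: Al2O3

Al2O3


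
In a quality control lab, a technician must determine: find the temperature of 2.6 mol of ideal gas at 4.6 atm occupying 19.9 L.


PV = nRT  (R = 0.08206 L·atm/(mol·K))
T = PV/(nR) = 4.6×19.9/(2.6×0.08206)
= 91.54/0.213356
= 429.05 K

429.05 K


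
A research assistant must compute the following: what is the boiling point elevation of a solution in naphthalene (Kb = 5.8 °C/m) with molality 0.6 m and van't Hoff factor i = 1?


ΔTb = Kb × m × i
= 5.8 × 0.6 × 1
= 3.48 °C

3.48 °C


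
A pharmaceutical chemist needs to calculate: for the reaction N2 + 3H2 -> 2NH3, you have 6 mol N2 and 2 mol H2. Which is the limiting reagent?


Mole ratio available / coefficient:
  N2: 6/1 = 6.000
  H2: 2/3 = 0.667
Smaller ratio is limiting.

H2


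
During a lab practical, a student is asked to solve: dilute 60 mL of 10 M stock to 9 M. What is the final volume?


C1V1 = C2V2
10 × 60 = 9 × V2
V2 = 600/9 = 66.67 mL

66.67 mL


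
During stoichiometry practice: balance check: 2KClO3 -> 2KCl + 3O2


Equation: 2KClO3 -> 2KCl + 3O2
Check atoms: Cl: 2=2, K: 2=2, O: 6=6
Balanced

Yes, balanced


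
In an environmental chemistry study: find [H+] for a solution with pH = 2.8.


[H+] = 10^(-pH) = 10^(-2.8)
= 1.58×10^-3 M

1.58×10^-3 M


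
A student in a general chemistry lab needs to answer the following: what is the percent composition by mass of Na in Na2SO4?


M(Na2SO4) = 2×22.99 + 1×32.07 + 4×16.0 = 142.05 g/mol
Mass of Na = 2 × 22.99 = 45.98 g/mol
% Na = 45.98/142.05 × 100 = 32.37%

32.37%


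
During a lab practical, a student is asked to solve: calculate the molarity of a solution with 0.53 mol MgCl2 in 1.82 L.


M = n/V = 0.53/1.82 = 0.291 mol/L

0.291 M


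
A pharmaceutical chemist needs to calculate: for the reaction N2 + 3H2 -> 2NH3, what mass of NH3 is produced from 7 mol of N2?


Mole ratio NH3:N2 = 2:1
n(NH3) = 7 × 2/1 = 14.000 mol
mass = 14.000 × 17.03 = 238.42 g

238.42 g


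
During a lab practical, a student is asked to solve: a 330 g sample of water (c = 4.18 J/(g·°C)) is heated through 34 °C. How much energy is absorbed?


q = mcΔT = 330 × 4.18 × 34
= 46899.60 J

46899.60 J


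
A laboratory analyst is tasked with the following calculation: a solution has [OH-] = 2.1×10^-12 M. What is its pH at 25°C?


pOH = -log10([OH-]) = -log10(2.1×10^-12)
= 12 - log10(2.1) = 11.68
pH = 14 - pOH = 14 - 11.68 = 2.32

2.32


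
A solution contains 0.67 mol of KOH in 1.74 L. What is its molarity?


M = n/V = 0.67/1.74 = 0.385 mol/L

0.385 M


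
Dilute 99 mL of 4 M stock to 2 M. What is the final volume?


C1V1 = C2V2
4 × 99 = 2 × V2
V2 = 396/2 = 198.0 mL

198.0 mL


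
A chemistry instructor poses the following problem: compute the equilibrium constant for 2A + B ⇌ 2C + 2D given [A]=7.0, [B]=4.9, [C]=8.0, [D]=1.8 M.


Kc = [C]^2[D]^2/([A]^2[B])
= (8.0^2 × 1.8^2)/(7.0^2 × 4.9^1)
= 207.36/240.1
= 0.8636

0.8636


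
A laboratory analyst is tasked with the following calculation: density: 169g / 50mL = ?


ρ = mass/volume
= 169/50
= 3.38 g/mL

3.38 g/mL


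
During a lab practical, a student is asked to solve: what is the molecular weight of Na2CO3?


M(Na2CO3) = 2×22.99 + 1×12.01 + 3×16.0
= 45.98 + 12.01 + 48.0
= 105.99 g/mol

105.99 g/mol


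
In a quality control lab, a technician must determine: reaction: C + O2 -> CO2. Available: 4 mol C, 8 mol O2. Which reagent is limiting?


Mole ratio available / coefficient:
  C: 4/1 = 4.000
  O2: 8/1 = 8.000
Smaller ratio is limiting.

C


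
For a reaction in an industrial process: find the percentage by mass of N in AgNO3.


M(AgNO3) = 1×107.87 + 1×14.01 + 3×16.0 = 169.88 g/mol
Mass of N = 1 × 14.01 = 14.01 g/mol
% N = 14.01/169.88 × 100 = 8.25%

8.25%


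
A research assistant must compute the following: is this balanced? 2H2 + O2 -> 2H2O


Equation: 2H2 + O2 -> 2H2O
Check atoms: H: 4=4, O: 2=2
Balanced

Yes, balanced


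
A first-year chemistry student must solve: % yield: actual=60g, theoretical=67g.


% yield = actual/theoretical × 100
= 60/67 × 100
= 89.55%

89.55%


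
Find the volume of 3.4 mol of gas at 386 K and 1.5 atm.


PV = nRT  (R = 0.08206 L·atm/(mol·K))
V = nRT/P = 3.4×0.08206×386/1.5
= 71.797 L

71.797 L


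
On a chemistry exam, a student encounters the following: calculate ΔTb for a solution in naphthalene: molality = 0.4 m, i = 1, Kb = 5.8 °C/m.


ΔTb = Kb × m × i
= 5.8 × 0.4 × 1
= 2.32 °C

2.32 °C


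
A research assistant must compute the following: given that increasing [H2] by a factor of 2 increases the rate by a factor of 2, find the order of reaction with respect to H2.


rate ∝ [H2]^n
2^n = 2 → n = 1
Order in H2: 1

1


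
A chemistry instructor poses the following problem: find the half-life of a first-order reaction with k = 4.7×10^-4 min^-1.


t½ = ln2/k = 0.693147/(4.7×10^-4 min^-1)
= 1475 min

1475 min


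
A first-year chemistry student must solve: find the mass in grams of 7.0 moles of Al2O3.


M(Al2O3) = 101.96 g/mol
mass = n × M = 7.0 × 101.96 = 713.72 g

713.72 g


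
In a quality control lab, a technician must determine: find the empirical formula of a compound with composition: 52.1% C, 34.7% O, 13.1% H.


Assume 100 g sample. Moles of each element:
  C: 52.1/12.01 = 4.338 mol
  O: 34.7/16.0 = 2.169 mol
  H: 13.1/1.008 = 12.996 mol
Divide by smallest (2.169):
  C: 4.338/2.169 = 2.0
  O: 2.169/2.169 = 1.0
  H: 12.996/2.169 = 5.99
Empirical formula: C2H6O

C2H6O
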